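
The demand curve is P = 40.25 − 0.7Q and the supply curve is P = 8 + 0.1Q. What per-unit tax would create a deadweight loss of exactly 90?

Competitive equilibrium: 40.25 − 0.7Q = 8 + 0.1Q → Q* = 40.3125, P* = 12.0313.
A tax t gives ΔQ = t/0.8 and wedge t, so DWL = t²/1.6.
t²/1.6 = 90 → t² = 144 → t = 12.

12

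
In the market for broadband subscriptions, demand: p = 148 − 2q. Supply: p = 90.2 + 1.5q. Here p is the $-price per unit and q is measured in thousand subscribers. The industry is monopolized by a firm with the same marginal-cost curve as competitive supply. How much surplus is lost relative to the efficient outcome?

Competitive equilibrium: 148 − 2q = 90.2 + 1.5q → q* = 16.5143, p* = 114.9714.
Marginal revenue: MR = 148 − 4q. Set MR = MC: 148 − 4q = 90.2 + 1.5q → q_m = 10.5091.
Price p_m = 148 − 2·10.5091 = 126.9818; MC(q_m) = 90.2 + 1.5·10.5091 = 105.9637.
Competitive q* = 16.5143, so Δq = 6.0052; wedge = 126.9818 − 105.9637 = 21.0181.
Welfare loss = ½ × 6.0052 × 21.0181 = $63.11 thousand.

$63.11 thousand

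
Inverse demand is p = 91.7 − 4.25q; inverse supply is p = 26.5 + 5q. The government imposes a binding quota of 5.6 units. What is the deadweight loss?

9.71

Competitive equilibrium: 91.7 − 4.25q = 26.5 + 5q → q* = 7.0486, p* = 61.7432.
At q = 5.6: demand price = 91.7 − 4.25·5.6 = 67.9; supply price = 26.5 + 5·5.6 = 54.5.
Δq = 7.0486 − 5.6 = 1.4486; wedge = 67.9 − 54.5 = 13.4.
The triangle = ½ × 1.4486 × 13.4 = 9.71.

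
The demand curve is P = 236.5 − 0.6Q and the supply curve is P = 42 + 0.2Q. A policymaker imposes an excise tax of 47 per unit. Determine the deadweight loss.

1380.625

Competitive equilibrium: 236.5 − 0.6Q = 42 + 0.2Q → Q* = 243.125, P* = 90.625.
With the tax, the buyer price exceeds the seller price by 47: (236.5 − 0.6Q) − (42 + 0.2Q) = 47 → Q' = 184.375.
ΔQ = 243.125 − 184.375 = 58.75; the wedge equals the tax, 47.
The triangle = ½ × 58.75 × 47 = 1380.625.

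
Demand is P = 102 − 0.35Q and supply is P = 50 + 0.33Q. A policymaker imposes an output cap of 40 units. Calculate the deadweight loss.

Competitive equilibrium: 102 − 0.35Q = 50 + 0.33Q → Q* = 76.4706, P* = 75.2353.
At Q = 40: demand price = 102 − 0.35·40 = 88; supply price = 50 + 0.33·40 = 63.2.
ΔQ = 76.4706 − 40 = 36.4706; wedge = 88 − 63.2 = 24.8.
DWL = ½ × 36.4706 × 24.8 = 452.24.

452.24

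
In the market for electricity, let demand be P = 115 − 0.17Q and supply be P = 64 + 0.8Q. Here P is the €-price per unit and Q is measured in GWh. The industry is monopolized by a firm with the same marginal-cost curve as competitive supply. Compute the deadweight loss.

€29.81

Competitive equilibrium: 115 − 0.17Q = 64 + 0.8Q → Q* = 52.5773, P* = 106.0619.
Marginal revenue: MR = 115 − 0.34Q. Set MR = MC: 115 − 0.34Q = 64 + 0.8Q → Q_m = 44.7368.
Price P_m = 115 − 0.17·44.7368 = 107.3947; MC(Q_m) = 64 + 0.8·44.7368 = 99.7894.
Competitive Q* = 52.5773, so ΔQ = 7.8405; wedge = 107.3947 − 99.7894 = 7.6053.
DWL = ½ × 7.8405 × 7.6053 = €29.81.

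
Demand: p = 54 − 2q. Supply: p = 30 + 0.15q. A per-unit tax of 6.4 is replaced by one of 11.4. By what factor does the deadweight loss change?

3.173

Competitive equilibrium: 54 − 2q = 30 + 0.15q → q* = 11.1628, p* = 31.6744.
For a per-unit tax t: Δq = t/2.15, so DWL = ½·t·(t/2.15) = t²/4.3.
At t = 6.4: DWL = 9.526. At t = 11.4: DWL = 30.223.
Ratio = (11.4/6.4)² = 3.173.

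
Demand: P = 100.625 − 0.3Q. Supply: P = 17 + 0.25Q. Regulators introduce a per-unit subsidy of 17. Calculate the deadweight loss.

Competitive equilibrium: 100.625 − 0.3Q = 17 + 0.25Q → Q* = 152.0455, P* = 55.0114.
The subsidy lowers effective supply by 17: P = 0 + 0.25Q.
New quantity: 100.625 − 0.3Q = 0 + 0.25Q → Q' = 182.9545.
Overproduction ΔQ = 182.9545 − 152.0455 = 30.909; wedge = subsidy = 17.
DWL = ½ × 30.909 × 17 = 262.73.

262.73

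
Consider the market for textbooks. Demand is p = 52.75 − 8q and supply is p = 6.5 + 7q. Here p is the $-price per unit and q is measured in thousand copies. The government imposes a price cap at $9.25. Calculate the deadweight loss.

Competitive equilibrium: 52.75 − 8q = 6.5 + 7q → q* = 3.0833, p* = 28.0833.
At the ceiling p = 9.25, quantity supplied = (9.25 − 6.5)/7 = 0.3929.
Willingness to pay at q' = 0.3929: 52.75 − 8·0.3929 = 49.6068.
Δq = 3.0833 − 0.3929 = 2.6904; wedge = 49.6068 − 9.25 = 40.3568.
The triangle = ½ × 2.6904 × 40.3568 = $54.29 thousand.

$54.29 thousand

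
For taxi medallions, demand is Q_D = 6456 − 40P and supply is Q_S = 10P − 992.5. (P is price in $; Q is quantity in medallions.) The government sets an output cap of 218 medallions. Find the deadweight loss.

$4872.04

In inverse form: demand P = 161.4 − 0.025Q, supply P = 99.25 + 0.1Q.
Competitive equilibrium: 161.4 − 0.025Q = 99.25 + 0.1Q → Q* = 497.2, P* = 148.97.
At Q = 218: demand price = 161.4 − 0.025·218 = 155.95; supply price = 99.25 + 0.1·218 = 121.05.
ΔQ = 497.2 − 218 = 279.2; wedge = 155.95 − 121.05 = 34.9.
Deadweight loss = ½ × 279.2 × 34.9 = $4872.04.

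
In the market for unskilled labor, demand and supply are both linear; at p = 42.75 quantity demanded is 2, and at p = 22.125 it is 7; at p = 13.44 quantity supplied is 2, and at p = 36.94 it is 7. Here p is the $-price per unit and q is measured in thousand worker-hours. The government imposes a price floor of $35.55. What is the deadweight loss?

Demand slope = (22.125 − 42.75)/(7 − 2) = −4.125, so p = 51 − 4.125q.
Supply slope = (36.94 − 13.44)/(7 − 2) = 4.7, so p = 4.04 + 4.7q.
Competitive equilibrium: 51 − 4.125q = 4.04 + 4.7q → q* = 5.3212, p* = 29.0499.
At the floor p = 35.55, quantity demanded = (51 − 35.55)/4.125 = 3.7455.
Sellers' marginal cost at q' = 3.7455: 4.04 + 4.7·3.7455 = 21.6439.
Δq = 5.3212 − 3.7455 = 1.5757; wedge = 35.55 − 21.6439 = 13.9061.
Deadweight loss = ½ × 1.5757 × 13.9061 = $10.96 thousand.

$10.96 thousand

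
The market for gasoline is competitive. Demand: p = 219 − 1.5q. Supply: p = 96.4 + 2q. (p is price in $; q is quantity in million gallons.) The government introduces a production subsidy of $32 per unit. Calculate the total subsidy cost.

$1413.49 million

Competitive equilibrium: 219 − 1.5q = 96.4 + 2q → q* = 35.02857, p* = 166.45714.
The subsidy lowers effective supply by 32: p = 64.4 + 2q.
New quantity: 219 − 1.5q = 64.4 + 2q → q' = 44.17143.
Total subsidy cost = 32 × 44.17143 = $1413.49 million.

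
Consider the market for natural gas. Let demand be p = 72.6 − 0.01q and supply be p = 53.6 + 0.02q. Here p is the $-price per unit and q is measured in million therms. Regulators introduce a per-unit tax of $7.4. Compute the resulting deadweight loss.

Competitive equilibrium: 72.6 − 0.01q = 53.6 + 0.02q → q* = 633.3333, p* = 66.2667.
With the tax, the buyer price exceeds the seller price by 7.4: (72.6 − 0.01q) − (53.6 + 0.02q) = 7.4 → q' = 386.6667.
Δq = 633.3333 − 386.6667 = 246.6666; the wedge equals the tax, 7.4.
Welfare loss = ½ × 246.6666 × 7.4 = $912.67 million.

$912.67 million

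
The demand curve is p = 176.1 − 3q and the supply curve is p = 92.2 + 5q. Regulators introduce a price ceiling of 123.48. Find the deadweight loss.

71.62

Competitive equilibrium: 176.1 − 3q = 92.2 + 5q → q* = 10.4875, p* = 144.6375.
At the ceiling p = 123.48, quantity supplied = (123.48 − 92.2)/5 = 6.256.
Willingness to pay at q' = 6.256: 176.1 − 3·6.256 = 157.332.
Δq = 10.4875 − 6.256 = 4.2315; wedge = 157.332 − 123.48 = 33.852.
Welfare loss = ½ × 4.2315 × 33.852 = 71.62.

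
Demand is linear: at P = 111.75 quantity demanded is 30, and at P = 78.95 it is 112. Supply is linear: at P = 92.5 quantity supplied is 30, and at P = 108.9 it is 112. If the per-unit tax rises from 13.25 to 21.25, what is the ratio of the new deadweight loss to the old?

Demand slope = (78.95 − 111.75)/(112 − 30) = −0.4, so P = 123.75 − 0.4Q.
Supply slope = (108.9 − 92.5)/(112 − 30) = 0.2, so P = 86.5 + 0.2Q.
Competitive equilibrium: 123.75 − 0.4Q = 86.5 + 0.2Q → Q* = 62.0833, P* = 98.9167.
For a per-unit tax t: ΔQ = t/0.6, so DWL = ½·t·(t/0.6) = t²/1.2.
At t = 13.25: DWL = 146.302. At t = 21.25: DWL = 376.302.
Ratio = (21.25/13.25)² = 2.572.

2.572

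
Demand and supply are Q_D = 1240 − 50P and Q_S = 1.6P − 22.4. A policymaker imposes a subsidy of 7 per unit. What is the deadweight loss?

In inverse form: demand P = 24.8 − 0.02Q, supply P = 14 + 0.625Q.
Competitive equilibrium: 24.8 − 0.02Q = 14 + 0.625Q → Q* = 16.7442, P* = 24.4651.
The subsidy lowers effective supply by 7: P = 7 + 0.625Q.
New quantity: 24.8 − 0.02Q = 7 + 0.625Q → Q' = 27.5969.
Overproduction ΔQ = 27.5969 − 16.7442 = 10.8527; wedge = subsidy = 7.
The triangle = ½ × 10.8527 × 7 = 37.98.

37.98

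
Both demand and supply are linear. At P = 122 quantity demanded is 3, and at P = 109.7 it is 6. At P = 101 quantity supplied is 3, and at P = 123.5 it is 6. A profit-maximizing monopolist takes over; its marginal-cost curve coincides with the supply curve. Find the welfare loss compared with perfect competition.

9.15

Demand slope = (109.7 − 122)/(6 − 3) = −4.1, so P = 134.3 − 4.1Q.
Supply slope = (123.5 − 101)/(6 − 3) = 7.5, so P = 78.5 + 7.5Q.
Competitive equilibrium: 134.3 − 4.1Q = 78.5 + 7.5Q → Q* = 4.8103, P* = 114.5776.
Marginal revenue: MR = 134.3 − 8.2Q. Set MR = MC: 134.3 − 8.2Q = 78.5 + 7.5Q → Q_m = 3.5541.
Price P_m = 134.3 − 4.1·3.5541 = 119.7282; MC(Q_m) = 78.5 + 7.5·3.5541 = 105.1558.
Competitive Q* = 4.8103, so ΔQ = 1.2562; wedge = 119.7282 − 105.1558 = 14.5724.
Deadweight loss = ½ × 1.2562 × 14.5724 = 9.15.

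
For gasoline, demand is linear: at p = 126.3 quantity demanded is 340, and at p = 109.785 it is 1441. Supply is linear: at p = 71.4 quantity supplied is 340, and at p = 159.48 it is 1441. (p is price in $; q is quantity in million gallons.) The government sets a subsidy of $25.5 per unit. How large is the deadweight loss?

$3422.37 million

Demand slope = (109.785 − 126.3)/(1441 − 340) = −0.015, so p = 131.4 − 0.015q.
Supply slope = (159.48 − 71.4)/(1441 − 340) = 0.08, so p = 44.2 + 0.08q.
Competitive equilibrium: 131.4 − 0.015q = 44.2 + 0.08q → q* = 917.8947, p* = 117.6316.
The subsidy lowers effective supply by 25.5: p = 18.7 + 0.08q.
New quantity: 131.4 − 0.015q = 18.7 + 0.08q → q' = 1186.3158.
Overproduction Δq = 1186.3158 − 917.8947 = 268.4211; wedge = subsidy = 25.5.
Welfare loss = ½ × 268.4211 × 25.5 = $3422.37 million.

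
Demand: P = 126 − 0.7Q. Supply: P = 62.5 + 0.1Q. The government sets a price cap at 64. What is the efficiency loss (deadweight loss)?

1657.66

Competitive equilibrium: 126 − 0.7Q = 62.5 + 0.1Q → Q* = 79.375, P* = 70.4375.
At the ceiling P = 64, quantity supplied = (64 − 62.5)/0.1 = 15.
Willingness to pay at Q' = 15: 126 − 0.7·15 = 115.5.
ΔQ = 79.375 − 15 = 64.375; wedge = 115.5 − 64 = 51.5.
Deadweight loss = ½ × 64.375 × 51.5 = 1657.66.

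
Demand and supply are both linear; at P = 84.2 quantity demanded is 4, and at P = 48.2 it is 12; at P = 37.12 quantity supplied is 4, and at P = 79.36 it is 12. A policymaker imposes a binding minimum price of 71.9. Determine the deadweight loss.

21.17

Demand slope = (48.2 − 84.2)/(12 − 4) = −4.5, so P = 102.2 − 4.5Q.
Supply slope = (79.36 − 37.12)/(12 − 4) = 5.28, so P = 16 + 5.28Q.
Competitive equilibrium: 102.2 − 4.5Q = 16 + 5.28Q → Q* = 8.8139, P* = 62.5374.
At the floor P = 71.9, quantity demanded = (102.2 − 71.9)/4.5 = 6.7333.
Sellers' marginal cost at Q' = 6.7333: 16 + 5.28·6.7333 = 51.5518.
ΔQ = 8.8139 − 6.7333 = 2.0806; wedge = 71.9 − 51.5518 = 20.3482.
Welfare loss = ½ × 2.0806 × 20.3482 = 21.17.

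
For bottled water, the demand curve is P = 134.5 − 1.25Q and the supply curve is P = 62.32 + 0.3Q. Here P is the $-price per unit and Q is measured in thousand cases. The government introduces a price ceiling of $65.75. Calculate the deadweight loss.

$956.68 thousand

Competitive equilibrium: 134.5 − 1.25Q = 62.32 + 0.3Q → Q* = 46.5677, P* = 76.2903.
At the ceiling P = 65.75, quantity supplied = (65.75 − 62.32)/0.3 = 11.4333.
Willingness to pay at Q' = 11.4333: 134.5 − 1.25·11.4333 = 120.2084.
ΔQ = 46.5677 − 11.4333 = 35.1344; wedge = 120.2084 − 65.75 = 54.4584.
The triangle = ½ × 35.1344 × 54.4584 = $956.68 thousand.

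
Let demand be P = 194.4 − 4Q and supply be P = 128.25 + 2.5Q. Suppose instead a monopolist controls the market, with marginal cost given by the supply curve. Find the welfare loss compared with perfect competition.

48.85

Competitive equilibrium: 194.4 − 4Q = 128.25 + 2.5Q → Q* = 10.1769, P* = 153.6923.
Marginal revenue: MR = 194.4 − 8Q. Set MR = MC: 194.4 − 8Q = 128.25 + 2.5Q → Q_m = 6.3.
Price P_m = 194.4 − 4·6.3 = 169.2; MC(Q_m) = 128.25 + 2.5·6.3 = 144.
Competitive Q* = 10.1769, so ΔQ = 3.8769; wedge = 169.2 − 144 = 25.2.
DWL = ½ × 3.8769 × 25.2 = 48.85.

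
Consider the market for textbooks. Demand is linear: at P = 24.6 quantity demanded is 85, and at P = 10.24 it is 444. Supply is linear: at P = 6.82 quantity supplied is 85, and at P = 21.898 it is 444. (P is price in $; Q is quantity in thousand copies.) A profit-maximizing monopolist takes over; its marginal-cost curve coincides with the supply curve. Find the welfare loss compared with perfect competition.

$401.52 thousand

Demand slope = (10.24 − 24.6)/(444 − 85) = −0.04, so P = 28 − 0.04Q.
Supply slope = (21.898 − 6.82)/(444 − 85) = 0.042, so P = 3.25 + 0.042Q.
Competitive equilibrium: 28 − 0.04Q = 3.25 + 0.042Q → Q* = 301.8293, P* = 15.9268.
Marginal revenue: MR = 28 − 0.08Q. Set MR = MC: 28 − 0.08Q = 3.25 + 0.042Q → Q_m = 202.8689.
Price P_m = 28 − 0.04·202.8689 = 19.8852; MC(Q_m) = 3.25 + 0.042·202.8689 = 11.7705.
Competitive Q* = 301.8293, so ΔQ = 98.9604; wedge = 19.8852 − 11.7705 = 8.1147.
The triangle = ½ × 98.9604 × 8.1147 = $401.52 thousand.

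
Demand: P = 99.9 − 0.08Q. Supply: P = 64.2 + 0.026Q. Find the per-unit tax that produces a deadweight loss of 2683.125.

Competitive equilibrium: 99.9 − 0.08Q = 64.2 + 0.026Q → Q* = 336.7925, P* = 72.9566.
A tax t gives ΔQ = t/0.106 and wedge t, so DWL = t²/0.212.
t²/0.212 = 2683.125 → t² = 568.8225 → t = 23.85.

23.85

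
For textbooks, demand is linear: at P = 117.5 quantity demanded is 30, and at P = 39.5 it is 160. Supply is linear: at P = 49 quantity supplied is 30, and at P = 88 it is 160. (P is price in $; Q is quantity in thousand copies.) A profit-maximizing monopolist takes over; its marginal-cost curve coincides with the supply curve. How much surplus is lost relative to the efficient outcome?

Demand slope = (39.5 − 117.5)/(160 − 30) = −0.6, so P = 135.5 − 0.6Q.
Supply slope = (88 − 49)/(160 − 30) = 0.3, so P = 40 + 0.3Q.
Competitive equilibrium: 135.5 − 0.6Q = 40 + 0.3Q → Q* = 106.1111, P* = 71.8333.
Marginal revenue: MR = 135.5 − 1.2Q. Set MR = MC: 135.5 − 1.2Q = 40 + 0.3Q → Q_m = 63.6667.
Price P_m = 135.5 − 0.6·63.6667 = 97.3; MC(Q_m) = 40 + 0.3·63.6667 = 59.1.
Competitive Q* = 106.1111, so ΔQ = 42.4444; wedge = 97.3 − 59.1 = 38.2.
The triangle = ½ × 42.4444 × 38.2 = $810.69 thousand.

$810.69 thousand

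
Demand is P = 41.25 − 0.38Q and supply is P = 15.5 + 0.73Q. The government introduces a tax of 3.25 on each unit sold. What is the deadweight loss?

4.76

Competitive equilibrium: 41.25 − 0.38Q = 15.5 + 0.73Q → Q* = 23.1982, P* = 32.4347.
With the tax, the buyer price exceeds the seller price by 3.25: (41.25 − 0.38Q) − (15.5 + 0.73Q) = 3.25 → Q' = 20.2703.
ΔQ = 23.1982 − 20.2703 = 2.9279; the wedge equals the tax, 3.25.
The triangle = ½ × 2.9279 × 3.25 = 4.76.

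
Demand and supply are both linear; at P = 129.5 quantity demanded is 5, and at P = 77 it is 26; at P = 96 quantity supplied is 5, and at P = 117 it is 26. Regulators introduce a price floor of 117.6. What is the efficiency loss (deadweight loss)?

Demand slope = (77 − 129.5)/(26 − 5) = −2.5, so P = 142 − 2.5Q.
Supply slope = (117 − 96)/(26 − 5) = 1, so P = 91 + Q.
Competitive equilibrium: 142 − 2.5Q = 91 + Q → Q* = 14.5714, P* = 105.5714.
At the floor P = 117.6, quantity demanded = (142 − 117.6)/2.5 = 9.76.
Sellers' marginal cost at Q' = 9.76: 91 + 1·9.76 = 100.76.
ΔQ = 14.5714 − 9.76 = 4.8114; wedge = 117.6 − 100.76 = 16.84.
Welfare loss = ½ × 4.8114 × 16.84 = 40.51.

40.51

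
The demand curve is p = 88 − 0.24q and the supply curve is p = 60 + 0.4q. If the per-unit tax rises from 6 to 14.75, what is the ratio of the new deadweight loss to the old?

Competitive equilibrium: 88 − 0.24q = 60 + 0.4q → q* = 43.75, p* = 77.5.
For a per-unit tax t: Δq = t/0.64, so DWL = ½·t·(t/0.64) = t²/1.28.
At t = 6: DWL = 28.125. At t = 14.75: DWL = 169.971.
Ratio = (14.75/6)² = 6.043.

6.043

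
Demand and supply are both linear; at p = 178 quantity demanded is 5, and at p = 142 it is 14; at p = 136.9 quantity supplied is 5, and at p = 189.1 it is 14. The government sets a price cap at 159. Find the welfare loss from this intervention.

0.72

Demand slope = (142 − 178)/(14 − 5) = −4, so p = 198 − 4q.
Supply slope = (189.1 − 136.9)/(14 − 5) = 5.8, so p = 107.9 + 5.8q.
Competitive equilibrium: 198 − 4q = 107.9 + 5.8q → q* = 9.1939, p* = 161.2245.
At the ceiling p = 159, quantity supplied = (159 − 107.9)/5.8 = 8.8103.
Willingness to pay at q' = 8.8103: 198 − 4·8.8103 = 162.7588.
Δq = 9.1939 − 8.8103 = 0.3836; wedge = 162.7588 − 159 = 3.7588.
Welfare loss = ½ × 0.3836 × 3.7588 = 0.72.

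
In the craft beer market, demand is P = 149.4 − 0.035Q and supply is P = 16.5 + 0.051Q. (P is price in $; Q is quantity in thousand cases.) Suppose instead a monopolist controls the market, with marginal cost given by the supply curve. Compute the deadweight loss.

$8591.85 thousand

Competitive equilibrium: 149.4 − 0.035Q = 16.5 + 0.051Q → Q* = 1545.34884, P* = 95.31279.
Marginal revenue: MR = 149.4 − 0.07Q. Set MR = MC: 149.4 − 0.07Q = 16.5 + 0.051Q → Q_m = 1098.34711.
Price P_m = 149.4 − 0.035·1098.34711 = 110.95785; MC(Q_m) = 16.5 + 0.051·1098.34711 = 72.5157.
Competitive Q* = 1545.34884, so ΔQ = 447.00173; wedge = 110.95785 − 72.5157 = 38.44215.
DWL = ½ × 447.00173 × 38.44215 = $8591.85 thousand.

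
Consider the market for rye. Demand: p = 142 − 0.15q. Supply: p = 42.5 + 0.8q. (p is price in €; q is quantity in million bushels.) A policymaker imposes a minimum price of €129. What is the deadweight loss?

€155.10 million

Competitive equilibrium: 142 − 0.15q = 42.5 + 0.8q → q* = 104.7368, p* = 126.2895.
At the floor p = 129, quantity demanded = (142 − 129)/0.15 = 86.6667.
Sellers' marginal cost at q' = 86.6667: 42.5 + 0.8·86.6667 = 111.8334.
Δq = 104.7368 − 86.6667 = 18.0701; wedge = 129 − 111.8334 = 17.1666.
Deadweight loss = ½ × 18.0701 × 17.1666 = €155.10 million.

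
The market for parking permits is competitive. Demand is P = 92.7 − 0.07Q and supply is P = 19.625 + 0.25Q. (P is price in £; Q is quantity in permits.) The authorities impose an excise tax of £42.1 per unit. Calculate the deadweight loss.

£2769.39

Competitive equilibrium: 92.7 − 0.07Q = 19.625 + 0.25Q → Q* = 228.3594, P* = 76.7148.
With the tax, the buyer price exceeds the seller price by 42.1: (92.7 − 0.07Q) − (19.625 + 0.25Q) = 42.1 → Q' = 96.7969.
ΔQ = 228.3594 − 96.7969 = 131.5625; the wedge equals the tax, 42.1.
Deadweight loss = ½ × 131.5625 × 42.1 = £2769.39.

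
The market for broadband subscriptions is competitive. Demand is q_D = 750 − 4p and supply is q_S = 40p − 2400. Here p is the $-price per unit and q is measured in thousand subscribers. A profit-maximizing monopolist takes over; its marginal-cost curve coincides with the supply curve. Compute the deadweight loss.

In inverse form: demand p = 187.5 − 0.25q, supply p = 60 + 0.025q.
Competitive equilibrium: 187.5 − 0.25q = 60 + 0.025q → q* = 463.6364, p* = 71.5909.
Marginal revenue: MR = 187.5 − 0.5q. Set MR = MC: 187.5 − 0.5q = 60 + 0.025q → q_m = 242.8571.
Price p_m = 187.5 − 0.25·242.8571 = 126.7857; MC(q_m) = 60 + 0.025·242.8571 = 66.0714.
Competitive q* = 463.6364, so Δq = 220.7793; wedge = 126.7857 − 66.0714 = 60.7143.
The triangle = ½ × 220.7793 × 60.7143 = $6702.23 thousand.

$6702.23 thousand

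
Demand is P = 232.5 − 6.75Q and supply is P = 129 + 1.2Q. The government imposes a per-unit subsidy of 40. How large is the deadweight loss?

Competitive equilibrium: 232.5 − 6.75Q = 129 + 1.2Q → Q* = 13.0189, P* = 144.6226.
The subsidy lowers effective supply by 40: P = 89 + 1.2Q.
New quantity: 232.5 − 6.75Q = 89 + 1.2Q → Q' = 18.0503.
Overproduction ΔQ = 18.0503 − 13.0189 = 5.0314; wedge = subsidy = 40.
DWL = ½ × 5.0314 × 40 = 100.63.

100.63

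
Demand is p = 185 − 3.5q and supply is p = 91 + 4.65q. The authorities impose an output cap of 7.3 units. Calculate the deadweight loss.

Competitive equilibrium: 185 − 3.5q = 91 + 4.65q → q* = 11.5337, p* = 144.6319.
At q = 7.3: demand price = 185 − 3.5·7.3 = 159.45; supply price = 91 + 4.65·7.3 = 124.945.
Δq = 11.5337 − 7.3 = 4.2337; wedge = 159.45 − 124.945 = 34.505.
Welfare loss = ½ × 4.2337 × 34.505 = 73.04.

73.04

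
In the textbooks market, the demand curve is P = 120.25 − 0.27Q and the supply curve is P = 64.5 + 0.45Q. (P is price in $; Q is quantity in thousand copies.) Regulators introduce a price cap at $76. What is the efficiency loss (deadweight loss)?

Competitive equilibrium: 120.25 − 0.27Q = 64.5 + 0.45Q → Q* = 77.4306, P* = 99.3438.
At the ceiling P = 76, quantity supplied = (76 − 64.5)/0.45 = 25.5556.
Willingness to pay at Q' = 25.5556: 120.25 − 0.27·25.5556 = 113.35.
ΔQ = 77.4306 − 25.5556 = 51.875; wedge = 113.35 − 76 = 37.35.
Deadweight loss = ½ × 51.875 × 37.35 = $968.77 thousand.

$968.77 thousand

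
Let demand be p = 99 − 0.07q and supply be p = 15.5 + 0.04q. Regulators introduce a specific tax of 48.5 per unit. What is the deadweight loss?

10692.05

Competitive equilibrium: 99 − 0.07q = 15.5 + 0.04q → q* = 759.0909, p* = 45.8636.
With the tax, the buyer price exceeds the seller price by 48.5: (99 − 0.07q) − (15.5 + 0.04q) = 48.5 → q' = 318.1818.
Δq = 759.0909 − 318.1818 = 440.9091; the wedge equals the tax, 48.5.
Welfare loss = ½ × 440.9091 × 48.5 = 10692.05.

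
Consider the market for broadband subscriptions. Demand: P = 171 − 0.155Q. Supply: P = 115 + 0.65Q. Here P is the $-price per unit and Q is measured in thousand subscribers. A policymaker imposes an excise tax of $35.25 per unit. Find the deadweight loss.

Competitive equilibrium: 171 − 0.155Q = 115 + 0.65Q → Q* = 69.5652, P* = 160.2174.
With the tax, the buyer price exceeds the seller price by 35.25: (171 − 0.155Q) − (115 + 0.65Q) = 35.25 → Q' = 25.7764.
ΔQ = 69.5652 − 25.7764 = 43.7888; the wedge equals the tax, 35.25.
Deadweight loss = ½ × 43.7888 × 35.25 = $771.78 thousand.

$771.78 thousand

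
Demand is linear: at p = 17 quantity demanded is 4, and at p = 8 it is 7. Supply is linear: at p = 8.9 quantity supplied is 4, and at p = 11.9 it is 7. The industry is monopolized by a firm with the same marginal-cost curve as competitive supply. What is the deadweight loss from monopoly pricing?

13.33

Demand slope = (8 − 17)/(7 − 4) = −3, so p = 29 − 3q.
Supply slope = (11.9 − 8.9)/(7 − 4) = 1, so p = 4.9 + q.
Competitive equilibrium: 29 − 3q = 4.9 + q → q* = 6.025, p* = 10.925.
Marginal revenue: MR = 29 − 6q. Set MR = MC: 29 − 6q = 4.9 + q → q_m = 3.4429.
Price p_m = 29 − 3·3.4429 = 18.6713; MC(q_m) = 4.9 + 1·3.4429 = 8.3429.
Competitive q* = 6.025, so Δq = 2.5821; wedge = 18.6713 − 8.3429 = 10.3284.
Welfare loss = ½ × 2.5821 × 10.3284 = 13.33.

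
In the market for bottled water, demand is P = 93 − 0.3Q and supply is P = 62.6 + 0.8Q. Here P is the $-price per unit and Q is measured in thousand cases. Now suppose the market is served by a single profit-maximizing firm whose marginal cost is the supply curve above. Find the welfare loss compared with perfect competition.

Competitive equilibrium: 93 − 0.3Q = 62.6 + 0.8Q → Q* = 27.6364, P* = 84.7091.
Marginal revenue: MR = 93 − 0.6Q. Set MR = MC: 93 − 0.6Q = 62.6 + 0.8Q → Q_m = 21.7143.
Price P_m = 93 − 0.3·21.7143 = 86.4857; MC(Q_m) = 62.6 + 0.8·21.7143 = 79.9714.
Competitive Q* = 27.6364, so ΔQ = 5.9221; wedge = 86.4857 − 79.9714 = 6.5143.
Deadweight loss = ½ × 5.9221 × 6.5143 = $19.29 thousand.

$19.29 thousand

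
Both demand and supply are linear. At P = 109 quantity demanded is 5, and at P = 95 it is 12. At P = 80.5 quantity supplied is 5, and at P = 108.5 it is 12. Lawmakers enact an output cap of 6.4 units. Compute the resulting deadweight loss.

Demand slope = (95 − 109)/(12 − 5) = −2, so P = 119 − 2Q.
Supply slope = (108.5 − 80.5)/(12 − 5) = 4, so P = 60.5 + 4Q.
Competitive equilibrium: 119 − 2Q = 60.5 + 4Q → Q* = 9.75, P* = 99.5.
At Q = 6.4: demand price = 119 − 2·6.4 = 106.2; supply price = 60.5 + 4·6.4 = 86.1.
ΔQ = 9.75 − 6.4 = 3.35; wedge = 106.2 − 86.1 = 20.1.
The triangle = ½ × 3.35 × 20.1 = 33.67.

33.67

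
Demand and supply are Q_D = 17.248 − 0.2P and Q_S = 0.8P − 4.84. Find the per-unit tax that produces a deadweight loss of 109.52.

37

In inverse form: demand P = 86.24 − 5Q, supply P = 6.05 + 1.25Q.
Competitive equilibrium: 86.24 − 5Q = 6.05 + 1.25Q → Q* = 12.8304, P* = 22.088.
A tax t gives ΔQ = t/6.25 and wedge t, so DWL = t²/12.5.
t²/12.5 = 109.52 → t² = 1369 → t = 37.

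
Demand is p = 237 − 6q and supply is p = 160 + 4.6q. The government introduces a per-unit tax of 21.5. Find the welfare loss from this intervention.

21.80

Competitive equilibrium: 237 − 6q = 160 + 4.6q → q* = 7.26415, p* = 193.41509.
With the tax, the buyer price exceeds the seller price by 21.5: (237 − 6q) − (160 + 4.6q) = 21.5 → q' = 5.23585.
Δq = 7.26415 − 5.23585 = 2.0283; the wedge equals the tax, 21.5.
The triangle = ½ × 2.0283 × 21.5 = 21.80.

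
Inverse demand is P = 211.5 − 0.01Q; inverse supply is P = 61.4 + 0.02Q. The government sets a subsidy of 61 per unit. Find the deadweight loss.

62016.67

Competitive equilibrium: 211.5 − 0.01Q = 61.4 + 0.02Q → Q* = 5003.3333, P* = 161.4667.
The subsidy lowers effective supply by 61: P = 0.4 + 0.02Q.
New quantity: 211.5 − 0.01Q = 0.4 + 0.02Q → Q' = 7036.6667.
Overproduction ΔQ = 7036.6667 − 5003.3333 = 2033.3334; wedge = subsidy = 61.
Welfare loss = ½ × 2033.3334 × 61 = 62016.67.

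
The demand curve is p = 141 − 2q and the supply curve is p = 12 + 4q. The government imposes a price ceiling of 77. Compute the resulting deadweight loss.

82.69

Competitive equilibrium: 141 − 2q = 12 + 4q → q* = 21.5, p* = 98.
At the ceiling p = 77, quantity supplied = (77 − 12)/4 = 16.25.
Willingness to pay at q' = 16.25: 141 − 2·16.25 = 108.5.
Δq = 21.5 − 16.25 = 5.25; wedge = 108.5 − 77 = 31.5.
Welfare loss = ½ × 5.25 × 31.5 = 82.69.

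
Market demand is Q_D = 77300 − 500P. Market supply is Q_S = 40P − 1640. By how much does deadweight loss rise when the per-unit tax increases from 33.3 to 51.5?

28580.74

In inverse form: demand P = 154.6 − 0.002Q, supply P = 41 + 0.025Q.
Competitive equilibrium: 154.6 − 0.002Q = 41 + 0.025Q → Q* = 4207.4074, P* = 146.1852.
For a per-unit tax t: ΔQ = t/0.027, so DWL = ½·t·(t/0.027) = t²/0.054.
At t = 33.3: DWL = 20535. At t = 51.5: DWL = 49115.741.
Increase = 49115.741 − 20535 = 28580.74.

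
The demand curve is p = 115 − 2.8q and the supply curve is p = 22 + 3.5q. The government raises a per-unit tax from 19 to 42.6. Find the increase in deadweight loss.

115.38

Competitive equilibrium: 115 − 2.8q = 22 + 3.5q → q* = 14.7619, p* = 73.6667.
For a per-unit tax t: Δq = t/6.3, so DWL = ½·t·(t/6.3) = t²/12.6.
At t = 19: DWL = 28.651. At t = 42.6: DWL = 144.029.
Increase = 144.029 − 28.651 = 115.38.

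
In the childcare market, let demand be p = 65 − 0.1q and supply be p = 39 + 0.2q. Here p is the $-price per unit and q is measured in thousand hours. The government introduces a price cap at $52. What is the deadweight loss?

$70.42 thousand

Competitive equilibrium: 65 − 0.1q = 39 + 0.2q → q* = 86.6667, p* = 56.3333.
At the ceiling p = 52, quantity supplied = (52 − 39)/0.2 = 65.
Willingness to pay at q' = 65: 65 − 0.1·65 = 58.5.
Δq = 86.6667 − 65 = 21.6667; wedge = 58.5 − 52 = 6.5.
DWL = ½ × 21.6667 × 6.5 = $70.42 thousand.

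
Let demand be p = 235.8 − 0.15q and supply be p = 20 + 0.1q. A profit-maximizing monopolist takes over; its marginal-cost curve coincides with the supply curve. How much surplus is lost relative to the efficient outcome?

13097.71

Competitive equilibrium: 235.8 − 0.15q = 20 + 0.1q → q* = 863.2, p* = 106.32.
Marginal revenue: MR = 235.8 − 0.3q. Set MR = MC: 235.8 − 0.3q = 20 + 0.1q → q_m = 539.5.
Price p_m = 235.8 − 0.15·539.5 = 154.875; MC(q_m) = 20 + 0.1·539.5 = 73.95.
Competitive q* = 863.2, so Δq = 323.7; wedge = 154.875 − 73.95 = 80.925.
Welfare loss = ½ × 323.7 × 80.925 = 13097.71.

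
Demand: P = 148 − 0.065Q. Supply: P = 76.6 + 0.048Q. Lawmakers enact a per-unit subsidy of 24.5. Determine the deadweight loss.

2655.97

Competitive equilibrium: 148 − 0.065Q = 76.6 + 0.048Q → Q* = 631.8584, P* = 106.9292.
The subsidy lowers effective supply by 24.5: P = 52.1 + 0.048Q.
New quantity: 148 − 0.065Q = 52.1 + 0.048Q → Q' = 848.6726.
Overproduction ΔQ = 848.6726 − 631.8584 = 216.8142; wedge = subsidy = 24.5.
DWL = ½ × 216.8142 × 24.5 = 2655.97.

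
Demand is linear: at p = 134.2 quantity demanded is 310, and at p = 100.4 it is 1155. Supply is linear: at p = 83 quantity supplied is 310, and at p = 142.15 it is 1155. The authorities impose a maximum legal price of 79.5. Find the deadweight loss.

Demand slope = (100.4 − 134.2)/(1155 − 310) = −0.04, so p = 146.6 − 0.04q.
Supply slope = (142.15 − 83)/(1155 − 310) = 0.07, so p = 61.3 + 0.07q.
Competitive equilibrium: 146.6 − 0.04q = 61.3 + 0.07q → q* = 775.4545, p* = 115.5818.
At the ceiling p = 79.5, quantity supplied = (79.5 − 61.3)/0.07 = 260.
Willingness to pay at q' = 260: 146.6 − 0.04·260 = 136.2.
Δq = 775.4545 − 260 = 515.4545; wedge = 136.2 − 79.5 = 56.7.
The triangle = ½ × 515.4545 × 56.7 = 14613.14.

14613.14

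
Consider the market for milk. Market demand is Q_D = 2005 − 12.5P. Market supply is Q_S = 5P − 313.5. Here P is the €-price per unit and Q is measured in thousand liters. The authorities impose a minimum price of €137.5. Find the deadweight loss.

In inverse form: demand P = 160.4 − 0.08Q, supply P = 62.7 + 0.2Q.
Competitive equilibrium: 160.4 − 0.08Q = 62.7 + 0.2Q → Q* = 348.9286, P* = 132.4857.
At the floor P = 137.5, quantity demanded = (160.4 − 137.5)/0.08 = 286.25.
Sellers' marginal cost at Q' = 286.25: 62.7 + 0.2·286.25 = 119.95.
ΔQ = 348.9286 − 286.25 = 62.6786; wedge = 137.5 − 119.95 = 17.55.
Welfare loss = ½ × 62.6786 × 17.55 = €550 thousand.

€550 thousand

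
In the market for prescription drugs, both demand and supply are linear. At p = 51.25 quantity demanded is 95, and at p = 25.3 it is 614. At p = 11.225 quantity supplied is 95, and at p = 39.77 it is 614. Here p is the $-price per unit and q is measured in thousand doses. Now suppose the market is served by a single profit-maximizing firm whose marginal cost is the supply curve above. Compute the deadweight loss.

$1238.79 thousand

Demand slope = (25.3 − 51.25)/(614 − 95) = −0.05, so p = 56 − 0.05q.
Supply slope = (39.77 − 11.225)/(614 − 95) = 0.055, so p = 6 + 0.055q.
Competitive equilibrium: 56 − 0.05q = 6 + 0.055q → q* = 476.1905, p* = 32.1905.
Marginal revenue: MR = 56 − 0.1q. Set MR = MC: 56 − 0.1q = 6 + 0.055q → q_m = 322.5806.
Price p_m = 56 − 0.05·322.5806 = 39.871; MC(q_m) = 6 + 0.055·322.5806 = 23.7419.
Competitive q* = 476.1905, so Δq = 153.6099; wedge = 39.871 − 23.7419 = 16.1291.
Deadweight loss = ½ × 153.6099 × 16.1291 = $1238.79 thousand.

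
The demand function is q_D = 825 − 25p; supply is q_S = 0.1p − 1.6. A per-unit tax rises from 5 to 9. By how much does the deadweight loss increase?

2.79

In inverse form: demand p = 33 − 0.04q, supply p = 16 + 10q.
Competitive equilibrium: 33 − 0.04q = 16 + 10q → q* = 1.6932, p* = 32.9323.
For a per-unit tax t: Δq = t/10.04, so DWL = ½·t·(t/10.04) = t²/20.08.
At t = 5: DWL = 1.245. At t = 9: DWL = 4.034.
Increase = 4.034 − 1.245 = 2.79.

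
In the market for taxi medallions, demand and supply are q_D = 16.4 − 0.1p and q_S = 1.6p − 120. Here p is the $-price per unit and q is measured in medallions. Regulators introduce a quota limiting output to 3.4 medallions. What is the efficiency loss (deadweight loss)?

$131.57

In inverse form: demand p = 164 − 10q, supply p = 75 + 0.625q.
Competitive equilibrium: 164 − 10q = 75 + 0.625q → q* = 8.3765, p* = 80.2353.
At q = 3.4: demand price = 164 − 10·3.4 = 130; supply price = 75 + 0.625·3.4 = 77.125.
Δq = 8.3765 − 3.4 = 4.9765; wedge = 130 − 77.125 = 52.875.
Welfare loss = ½ × 4.9765 × 52.875 = $131.57.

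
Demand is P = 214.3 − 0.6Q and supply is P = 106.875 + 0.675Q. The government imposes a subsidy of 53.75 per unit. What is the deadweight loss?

1132.97

Competitive equilibrium: 214.3 − 0.6Q = 106.875 + 0.675Q → Q* = 84.2549, P* = 163.7471.
The subsidy lowers effective supply by 53.75: P = 53.125 + 0.675Q.
New quantity: 214.3 − 0.6Q = 53.125 + 0.675Q → Q' = 126.4118.
Overproduction ΔQ = 126.4118 − 84.2549 = 42.1569; wedge = subsidy = 53.75.
Welfare loss = ½ × 42.1569 × 53.75 = 1132.97.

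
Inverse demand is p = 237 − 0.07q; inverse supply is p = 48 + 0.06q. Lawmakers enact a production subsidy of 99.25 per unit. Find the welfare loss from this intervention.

37886.78

Competitive equilibrium: 237 − 0.07q = 48 + 0.06q → q* = 1453.8462, p* = 135.2308.
The subsidy lowers effective supply by 99.25: p = 0.06q − 51.25.
New quantity: 237 − 0.07q = 0.06q − 51.25 → q' = 2217.3077.
Overproduction Δq = 2217.3077 − 1453.8462 = 763.4615; wedge = subsidy = 99.25.
Welfare loss = ½ × 763.4615 × 99.25 = 37886.78.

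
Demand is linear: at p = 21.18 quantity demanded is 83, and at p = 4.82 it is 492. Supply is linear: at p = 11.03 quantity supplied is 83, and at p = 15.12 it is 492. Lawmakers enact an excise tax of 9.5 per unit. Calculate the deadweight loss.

Demand slope = (4.82 − 21.18)/(492 − 83) = −0.04, so p = 24.5 − 0.04q.
Supply slope = (15.12 − 11.03)/(492 − 83) = 0.01, so p = 10.2 + 0.01q.
Competitive equilibrium: 24.5 − 0.04q = 10.2 + 0.01q → q* = 286, p* = 13.06.
With the tax, the buyer price exceeds the seller price by 9.5: (24.5 − 0.04q) − (10.2 + 0.01q) = 9.5 → q' = 96.
Δq = 286 − 96 = 190; the wedge equals the tax, 9.5.
Deadweight loss = ½ × 190 × 9.5 = 902.50.

902.50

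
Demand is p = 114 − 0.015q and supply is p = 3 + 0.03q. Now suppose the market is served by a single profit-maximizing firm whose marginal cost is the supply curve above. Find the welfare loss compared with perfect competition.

Competitive equilibrium: 114 − 0.015q = 3 + 0.03q → q* = 2466.6667, p* = 77.
Marginal revenue: MR = 114 − 0.03q. Set MR = MC: 114 − 0.03q = 3 + 0.03q → q_m = 1850.
Price p_m = 114 − 0.015·1850 = 86.25; MC(q_m) = 3 + 0.03·1850 = 58.5.
Competitive q* = 2466.6667, so Δq = 616.6667; wedge = 86.25 − 58.5 = 27.75.
Deadweight loss = ½ × 616.6667 × 27.75 = 8556.25.

8556.25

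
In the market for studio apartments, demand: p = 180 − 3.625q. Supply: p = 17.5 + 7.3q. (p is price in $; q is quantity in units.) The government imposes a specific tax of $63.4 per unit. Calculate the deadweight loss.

Competitive equilibrium: 180 − 3.625q = 17.5 + 7.3q → q* = 14.8741, p* = 126.0812.
With the tax, the buyer price exceeds the seller price by 63.4: (180 − 3.625q) − (17.5 + 7.3q) = 63.4 → q' = 9.0709.
Δq = 14.8741 − 9.0709 = 5.8032; the wedge equals the tax, 63.4.
DWL = ½ × 5.8032 × 63.4 = $183.96.

$183.96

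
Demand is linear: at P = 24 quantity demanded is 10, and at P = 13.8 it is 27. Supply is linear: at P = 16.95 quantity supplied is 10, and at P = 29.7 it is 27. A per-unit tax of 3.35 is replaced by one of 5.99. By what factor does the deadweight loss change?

Demand slope = (13.8 − 24)/(27 − 10) = −0.6, so P = 30 − 0.6Q.
Supply slope = (29.7 − 16.95)/(27 − 10) = 0.75, so P = 9.45 + 0.75Q.
Competitive equilibrium: 30 − 0.6Q = 9.45 + 0.75Q → Q* = 15.2222, P* = 20.8667.
For a per-unit tax t: ΔQ = t/1.35, so DWL = ½·t·(t/1.35) = t²/2.7.
At t = 3.35: DWL = 4.156. At t = 5.99: DWL = 13.289.
Ratio = (5.99/3.35)² = 3.197.

3.197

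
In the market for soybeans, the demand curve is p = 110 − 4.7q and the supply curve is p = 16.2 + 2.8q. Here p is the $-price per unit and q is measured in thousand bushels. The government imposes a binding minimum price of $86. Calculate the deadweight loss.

Competitive equilibrium: 110 − 4.7q = 16.2 + 2.8q → q* = 12.5067, p* = 51.2187.
At the floor p = 86, quantity demanded = (110 − 86)/4.7 = 5.1064.
Sellers' marginal cost at q' = 5.1064: 16.2 + 2.8·5.1064 = 30.4979.
Δq = 12.5067 − 5.1064 = 7.4003; wedge = 86 − 30.4979 = 55.5021.
Deadweight loss = ½ × 7.4003 × 55.5021 = $205.37 thousand.

$205.37 thousand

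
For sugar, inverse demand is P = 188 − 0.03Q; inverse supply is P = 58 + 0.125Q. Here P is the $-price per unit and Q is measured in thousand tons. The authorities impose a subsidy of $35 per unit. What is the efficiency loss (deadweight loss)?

$3951.61 thousand

Competitive equilibrium: 188 − 0.03Q = 58 + 0.125Q → Q* = 838.7097, P* = 162.8387.
The subsidy lowers effective supply by 35: P = 23 + 0.125Q.
New quantity: 188 − 0.03Q = 23 + 0.125Q → Q' = 1064.5161.
Overproduction ΔQ = 1064.5161 − 838.7097 = 225.8064; wedge = subsidy = 35.
Welfare loss = ½ × 225.8064 × 35 = $3951.61 thousand.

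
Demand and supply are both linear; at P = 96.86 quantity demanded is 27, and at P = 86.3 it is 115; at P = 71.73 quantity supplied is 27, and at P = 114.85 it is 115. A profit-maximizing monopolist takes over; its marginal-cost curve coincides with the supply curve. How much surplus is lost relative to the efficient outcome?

Demand slope = (86.3 − 96.86)/(115 − 27) = −0.12, so P = 100.1 − 0.12Q.
Supply slope = (114.85 − 71.73)/(115 − 27) = 0.49, so P = 58.5 + 0.49Q.
Competitive equilibrium: 100.1 − 0.12Q = 58.5 + 0.49Q → Q* = 68.1967, P* = 91.9164.
Marginal revenue: MR = 100.1 − 0.24Q. Set MR = MC: 100.1 − 0.24Q = 58.5 + 0.49Q → Q_m = 56.9863.
Price P_m = 100.1 − 0.12·56.9863 = 93.2616; MC(Q_m) = 58.5 + 0.49·56.9863 = 86.4233.
Competitive Q* = 68.1967, so ΔQ = 11.2104; wedge = 93.2616 − 86.4233 = 6.8383.
The triangle = ½ × 11.2104 × 6.8383 = 38.33.

38.33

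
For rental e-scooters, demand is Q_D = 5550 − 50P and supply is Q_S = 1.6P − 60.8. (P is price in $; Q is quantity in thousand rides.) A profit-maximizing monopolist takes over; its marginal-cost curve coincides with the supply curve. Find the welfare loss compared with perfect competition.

In inverse form: demand P = 111 − 0.02Q, supply P = 38 + 0.625Q.
Competitive equilibrium: 111 − 0.02Q = 38 + 0.625Q → Q* = 113.1783, P* = 108.7364.
Marginal revenue: MR = 111 − 0.04Q. Set MR = MC: 111 − 0.04Q = 38 + 0.625Q → Q_m = 109.7744.
Price P_m = 111 − 0.02·109.7744 = 108.8045; MC(Q_m) = 38 + 0.625·109.7744 = 106.609.
Competitive Q* = 113.1783, so ΔQ = 3.4039; wedge = 108.8045 − 106.609 = 2.1955.
The triangle = ½ × 3.4039 × 2.1955 = $3.74 thousand.

$3.74 thousand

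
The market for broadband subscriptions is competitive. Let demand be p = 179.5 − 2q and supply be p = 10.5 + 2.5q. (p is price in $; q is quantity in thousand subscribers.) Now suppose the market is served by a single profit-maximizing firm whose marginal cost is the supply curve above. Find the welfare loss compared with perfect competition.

Competitive equilibrium: 179.5 − 2q = 10.5 + 2.5q → q* = 37.55556, p* = 104.38889.
Marginal revenue: MR = 179.5 − 4q. Set MR = MC: 179.5 − 4q = 10.5 + 2.5q → q_m = 26.
Price p_m = 179.5 − 2·26 = 127.5; MC(q_m) = 10.5 + 2.5·26 = 75.5.
Competitive q* = 37.55556, so Δq = 11.55556; wedge = 127.5 − 75.5 = 52.
Deadweight loss = ½ × 11.55556 × 52 = $300.44 thousand.

$300.44 thousand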